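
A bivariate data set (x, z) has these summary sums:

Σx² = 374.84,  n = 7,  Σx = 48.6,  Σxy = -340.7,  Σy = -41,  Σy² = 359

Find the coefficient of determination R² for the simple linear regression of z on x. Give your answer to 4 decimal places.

Sxx = Σx² − (Σx)²/n = 374.84 − 337.422857 = 37.417143
Sxy = Σxy − (Σx)(Σy)/n = -340.7 − (-284.657143) = -56.042857
Syy = Σy² − (Σy)²/n = 359 − 240.142857 = 118.857143
R² = Sxy²/(Sxx·Syy) = (-56.042857)²/(37.417143·118.857143) = 0.706228

0.7062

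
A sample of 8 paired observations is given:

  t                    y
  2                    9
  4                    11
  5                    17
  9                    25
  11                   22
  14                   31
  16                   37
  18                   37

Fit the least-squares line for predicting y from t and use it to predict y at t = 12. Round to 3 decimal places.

n = 8, Σx = 79, Σy = 189, Σxy = 2306, Σx² = 1023
Sxx = Σx² − (Σx)²/n = 1023 − 780.125 = 242.875
Sxy = Σxy − (Σx)(Σy)/n = 2306 − 1866.375 = 439.625
b = Sxy/Sxx = 439.625/242.875 = 1.810087
a = ȳ − b·x̄ = 23.625 − 1.810087·9.875 = 5.750386
ŷ(12) = a + b·12 = 5.750386 + 1.810087·12 = 27.471436

27.471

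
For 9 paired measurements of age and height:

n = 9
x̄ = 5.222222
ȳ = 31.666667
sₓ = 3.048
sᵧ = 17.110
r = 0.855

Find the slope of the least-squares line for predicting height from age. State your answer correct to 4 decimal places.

4.7996

b = r · sᵧ/sₓ = 0.855 · 17.11/3.048 = 4.799557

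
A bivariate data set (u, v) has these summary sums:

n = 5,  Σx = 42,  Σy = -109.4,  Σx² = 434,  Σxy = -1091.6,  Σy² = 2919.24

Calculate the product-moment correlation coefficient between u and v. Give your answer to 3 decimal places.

-0.836

Sxx = Σx² − (Σx)²/n = 434 − 352.8 = 81.2
Sxy = Σxy − (Σx)(Σy)/n = -1091.6 − (-918.96) = -172.64
Syy = Σy² − (Σy)²/n = 2919.24 − 2393.672 = 525.568
r = Sxy/√(Sxx·Syy) = -172.64/√(42676.1216) = -172.64/206.581997 = -0.835697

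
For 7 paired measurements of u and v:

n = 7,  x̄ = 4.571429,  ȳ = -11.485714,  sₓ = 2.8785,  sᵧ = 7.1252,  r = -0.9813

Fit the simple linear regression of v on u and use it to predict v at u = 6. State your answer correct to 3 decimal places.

-14.956

b = r · sᵧ/sₓ = -0.9813 · 7.1252/2.8785 = -2.429029
a = ȳ − b·x̄ = -11.485714 − (-2.429029)·4.571429 = -0.381582
ŷ(6) = a + b·6 = -0.381582 + (-2.429029)·6 = -14.955754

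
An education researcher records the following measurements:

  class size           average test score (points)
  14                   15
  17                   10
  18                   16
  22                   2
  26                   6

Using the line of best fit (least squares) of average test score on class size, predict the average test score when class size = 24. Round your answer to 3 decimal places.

n = 5, Σx = 97, Σy = 49, Σxy = 868, Σx² = 1969
Sxx = Σx² − (Σx)²/n = 1969 − 1881.8 = 87.2
Sxy = Σxy − (Σx)(Σy)/n = 868 − 950.6 = -82.6
b = Sxy/Sxx = -82.6/87.2 = -0.947248
a = ȳ − b·x̄ = 9.8 − (-0.947248)·19.4 = 28.176606
ŷ(24) = a + b·24 = 28.176606 + (-0.947248)·24 = 5.442661

5.443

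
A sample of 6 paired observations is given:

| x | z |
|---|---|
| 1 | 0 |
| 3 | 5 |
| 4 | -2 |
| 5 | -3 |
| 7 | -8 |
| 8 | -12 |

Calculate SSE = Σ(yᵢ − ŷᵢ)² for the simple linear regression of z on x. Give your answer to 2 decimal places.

46.00

n = 6, Σx = 28, Σy = -20, Σxy = -160, Σx² = 164, Σy² = 246
Sxx = Σx² − (Σx)²/n = 164 − 130.666667 = 33.333333
Sxy = Σxy − (Σx)(Σy)/n = -160 − (-93.333333) = -66.666667
Syy = Σy² − (Σy)²/n = 246 − 66.666667 = 179.333333
b = Sxy/Sxx = -66.666667/33.333333 = -2
SSE = Syy − b·Sxy = 179.333333 − (-2)·(-66.666667) = 46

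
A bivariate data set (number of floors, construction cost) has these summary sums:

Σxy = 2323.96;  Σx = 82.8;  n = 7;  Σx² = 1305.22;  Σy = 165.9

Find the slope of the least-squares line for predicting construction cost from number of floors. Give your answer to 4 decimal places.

1.1098

Sxx = Σx² − (Σx)²/n = 1305.22 − 979.405714 = 325.814286
Sxy = Σxy − (Σx)(Σy)/n = 2323.96 − 1962.36 = 361.6
b = Sxy/Sxx = 361.6/325.814286 = 1.109835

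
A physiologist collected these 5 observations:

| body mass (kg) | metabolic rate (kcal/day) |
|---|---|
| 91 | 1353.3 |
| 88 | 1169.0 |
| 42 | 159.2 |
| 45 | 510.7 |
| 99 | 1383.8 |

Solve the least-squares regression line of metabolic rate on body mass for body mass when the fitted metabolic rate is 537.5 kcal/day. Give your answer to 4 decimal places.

53.8697

n = 5, Σx = 365, Σy = 4576, Σxy = 392686.4, Σx² = 29615
Sxx = Σx² − (Σx)²/n = 29615 − 26645 = 2970
Sxy = Σxy − (Σx)(Σy)/n = 392686.4 − 334048 = 58638.4
b = Sxy/Sxx = 58638.4/2970 = 19.743569
a = ȳ − b·x̄ = 915.2 − 19.743569·73 = -526.080539
Set a + b·x = 537.5: x = (537.5 − (-526.080539)) / 19.743569 = 53.869720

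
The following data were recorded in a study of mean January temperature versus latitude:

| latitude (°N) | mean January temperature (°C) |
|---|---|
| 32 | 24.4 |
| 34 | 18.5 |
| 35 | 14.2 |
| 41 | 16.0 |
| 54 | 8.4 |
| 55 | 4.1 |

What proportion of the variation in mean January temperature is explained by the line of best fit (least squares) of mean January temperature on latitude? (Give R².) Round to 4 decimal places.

0.8347

n = 6, Σx = 251, Σy = 85.6, Σxy = 3241.9, Σx² = 11027, Σy² = 1482.62
Sxx = Σx² − (Σx)²/n = 11027 − 10500.166667 = 526.833333
Sxy = Σxy − (Σx)(Σy)/n = 3241.9 − 3580.933333 = -339.033333
Syy = Σy² − (Σy)²/n = 1482.62 − 1221.226667 = 261.393333
R² = Sxy²/(Sxx·Syy) = (-339.033333)²/(526.833333·261.393333) = 0.834674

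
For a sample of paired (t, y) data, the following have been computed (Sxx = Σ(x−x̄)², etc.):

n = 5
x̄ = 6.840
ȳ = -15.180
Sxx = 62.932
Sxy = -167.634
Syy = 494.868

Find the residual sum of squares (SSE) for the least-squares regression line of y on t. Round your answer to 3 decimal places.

48.336

b = Sxy/Sxx = -167.634/62.932 = -2.663732
SSE = Syy − b·Sxy = 494.868 − (-2.663732)·(-167.634) = 48.335903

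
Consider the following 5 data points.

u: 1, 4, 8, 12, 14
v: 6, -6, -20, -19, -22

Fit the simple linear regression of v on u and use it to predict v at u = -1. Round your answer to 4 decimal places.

5.7466

n = 5, Σx = 39, Σy = -61, Σxy = -714, Σx² = 421
Sxx = Σx² − (Σx)²/n = 421 − 304.2 = 116.8
Sxy = Σxy − (Σx)(Σy)/n = -714 − (-475.8) = -238.2
b = Sxy/Sxx = -238.2/116.8 = -2.039384
a = ȳ − b·x̄ = -12.2 − (-2.039384)·7.8 = 3.707192
ŷ(-1) = a + b·-1 = 3.707192 + (-2.039384)·(-1) = 5.746575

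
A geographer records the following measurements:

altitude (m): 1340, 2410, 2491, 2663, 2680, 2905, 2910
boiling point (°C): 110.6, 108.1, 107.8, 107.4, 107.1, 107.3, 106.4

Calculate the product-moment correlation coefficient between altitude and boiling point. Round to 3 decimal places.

-0.978

n = 7, Σx = 17399, Σy = 754.7, Σxy = 1871619.5, Σx² = 44989875, Σy² = 81378.23
Sxx = Σx² − (Σx)²/n = 44989875 − 43246457.285714 = 1743417.714286
Sxy = Σxy − (Σx)(Σy)/n = 1871619.5 − 1875860.757143 = -4241.257143
Syy = Σy² − (Σy)²/n = 81378.23 − 81367.441429 = 10.788571
r = Sxy/√(Sxx·Syy) = -4241.257143/√(18808986.540408) = -4241.257143/4336.932849 = -0.977939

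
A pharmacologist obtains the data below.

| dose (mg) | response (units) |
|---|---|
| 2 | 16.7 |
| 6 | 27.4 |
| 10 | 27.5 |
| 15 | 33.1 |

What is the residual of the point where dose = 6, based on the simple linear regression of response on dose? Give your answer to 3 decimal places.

3.785

n = 4, Σx = 33, Σy = 104.7, Σxy = 969.3, Σx² = 365
Sxx = Σx² − (Σx)²/n = 365 − 272.25 = 92.75
Sxy = Σxy − (Σx)(Σy)/n = 969.3 − 863.775 = 105.525
b = Sxy/Sxx = 105.525/92.75 = 1.137736
a = ȳ − b·x̄ = 26.175 − 1.137736·8.25 = 16.788679
ŷ(6) = 16.788679 + 1.137736·6 = 23.615094
residual = y − ŷ = 27.4 − 23.615094 = 3.784906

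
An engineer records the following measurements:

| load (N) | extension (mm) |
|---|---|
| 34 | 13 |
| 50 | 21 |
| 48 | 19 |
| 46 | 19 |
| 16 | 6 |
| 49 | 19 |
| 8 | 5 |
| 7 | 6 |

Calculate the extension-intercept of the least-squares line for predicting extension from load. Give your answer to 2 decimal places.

1.96

n = 8, Σx = 258, Σy = 108, Σxy = 4387, Σx² = 10846
Sxx = Σx² − (Σx)²/n = 10846 − 8320.5 = 2525.5
Sxy = Σxy − (Σx)(Σy)/n = 4387 − 3483 = 904
b = Sxy/Sxx = 904/2525.5 = 0.357949
a = ȳ − b·x̄ = 13.5 − 0.357949·32.25 = 1.956147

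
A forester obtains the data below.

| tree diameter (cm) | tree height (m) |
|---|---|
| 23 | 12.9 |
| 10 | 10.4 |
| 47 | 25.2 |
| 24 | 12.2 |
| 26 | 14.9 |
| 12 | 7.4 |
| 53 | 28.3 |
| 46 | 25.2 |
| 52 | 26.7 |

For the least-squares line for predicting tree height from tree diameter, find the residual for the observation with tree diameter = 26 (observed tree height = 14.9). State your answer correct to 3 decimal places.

-0.163

n = 9, Σx = 293, Σy = 163.2, Σxy = 6401.6, Σx² = 11863
Sxx = Σx² − (Σx)²/n = 11863 − 9538.777778 = 2324.222222
Sxy = Σxy − (Σx)(Σy)/n = 6401.6 − 5313.066667 = 1088.533333
b = Sxy/Sxx = 1088.533333/2324.222222 = 0.468343
a = ȳ − b·x̄ = 18.133333 − 0.468343·32.555556 = 2.886165
ŷ(26) = 2.886165 + 0.468343·26 = 15.063084
residual = y − ŷ = 14.9 − 15.063084 = -0.163084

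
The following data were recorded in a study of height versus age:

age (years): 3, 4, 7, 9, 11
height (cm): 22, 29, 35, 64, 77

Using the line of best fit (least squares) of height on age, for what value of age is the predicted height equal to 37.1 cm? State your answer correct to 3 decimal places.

n = 5, Σx = 34, Σy = 227, Σxy = 1850, Σx² = 276
Sxx = Σx² − (Σx)²/n = 276 − 231.2 = 44.8
Sxy = Σxy − (Σx)(Σy)/n = 1850 − 1543.6 = 306.4
b = Sxy/Sxx = 306.4/44.8 = 6.839286
a = ȳ − b·x̄ = 45.4 − 6.839286·6.8 = -1.107143
Set a + b·x = 37.1: x = (37.1 − (-1.107143)) / 6.839286 = 5.586423

5.586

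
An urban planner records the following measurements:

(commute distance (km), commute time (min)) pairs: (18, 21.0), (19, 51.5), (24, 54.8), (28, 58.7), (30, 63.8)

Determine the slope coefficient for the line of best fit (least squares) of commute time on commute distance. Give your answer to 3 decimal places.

n = 5, Σx = 119, Σy = 249.8, Σxy = 6229.3, Σx² = 2945
Sxx = Σx² − (Σx)²/n = 2945 − 2832.2 = 112.8
Sxy = Σxy − (Σx)(Σy)/n = 6229.3 − 5945.24 = 284.06
b = Sxy/Sxx = 284.06/112.8 = 2.518262

2.518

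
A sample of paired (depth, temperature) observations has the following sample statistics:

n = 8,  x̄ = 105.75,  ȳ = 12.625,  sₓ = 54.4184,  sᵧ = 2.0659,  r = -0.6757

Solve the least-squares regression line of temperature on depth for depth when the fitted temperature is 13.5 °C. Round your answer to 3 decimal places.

b = r · sᵧ/sₓ = -0.6757 · 2.0659/54.4184 = -0.025652
a = ȳ − b·x̄ = 12.625 − (-0.025652)·105.75 = 15.337675
Set a + b·x = 13.5: x = (13.5 − 15.337675) / (-0.025652) = 71.639302

71.639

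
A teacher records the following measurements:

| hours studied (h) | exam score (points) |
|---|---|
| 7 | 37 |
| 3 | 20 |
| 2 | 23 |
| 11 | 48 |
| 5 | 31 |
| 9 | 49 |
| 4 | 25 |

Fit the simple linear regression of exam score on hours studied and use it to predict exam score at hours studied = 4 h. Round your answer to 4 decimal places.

n = 7, Σx = 41, Σy = 233, Σxy = 1589, Σx² = 305
Sxx = Σx² − (Σx)²/n = 305 − 240.142857 = 64.857143
Sxy = Σxy − (Σx)(Σy)/n = 1589 − 1364.714286 = 224.285714
b = Sxy/Sxx = 224.285714/64.857143 = 3.458150
a = ȳ − b·x̄ = 33.285714 − 3.458150·5.857143 = 13.030837
ŷ(4) = a + b·4 = 13.030837 + 3.458150·4 = 26.863436

26.8634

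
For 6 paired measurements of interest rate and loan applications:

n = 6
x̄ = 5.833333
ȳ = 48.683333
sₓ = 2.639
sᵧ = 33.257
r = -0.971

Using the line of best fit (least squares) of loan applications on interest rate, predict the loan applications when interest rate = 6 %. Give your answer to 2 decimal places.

b = r · sᵧ/sₓ = -0.971 · 33.257/2.639 = -12.236660
a = ȳ − b·x̄ = 48.683333 − (-12.236660)·5.833333 = 120.063848
ŷ(6) = a + b·6 = 120.063848 + (-12.236660)·6 = 46.643886

46.64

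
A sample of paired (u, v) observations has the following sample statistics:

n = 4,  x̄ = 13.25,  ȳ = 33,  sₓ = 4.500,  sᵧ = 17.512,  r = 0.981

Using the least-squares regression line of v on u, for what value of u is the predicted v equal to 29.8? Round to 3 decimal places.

12.412

b = r · sᵧ/sₓ = 0.981 · 17.512/4.5 = 3.817616
a = ȳ − b·x̄ = 33 − 3.817616·13.25 = -17.583412
Set a + b·x = 29.8: x = (29.8 − (-17.583412)) / 3.817616 = 12.411781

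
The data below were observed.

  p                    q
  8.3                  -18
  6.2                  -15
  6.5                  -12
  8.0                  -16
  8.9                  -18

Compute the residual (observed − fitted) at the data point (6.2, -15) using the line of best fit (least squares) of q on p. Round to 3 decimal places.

n = 5, Σx = 37.9, Σy = -79, Σxy = -608.6, Σx² = 292.79
Sxx = Σx² − (Σx)²/n = 292.79 − 287.282 = 5.508
Sxy = Σxy − (Σx)(Σy)/n = -608.6 − (-598.82) = -9.78
b = Sxy/Sxx = -9.78/5.508 = -1.775599
a = ȳ − b·x̄ = -15.8 − (-1.775599)·7.58 = -2.340959
ŷ(6.2) = -2.340959 + (-1.775599)·6.2 = -13.349673
residual = y − ŷ = -15 − (-13.349673) = -1.650327

-1.650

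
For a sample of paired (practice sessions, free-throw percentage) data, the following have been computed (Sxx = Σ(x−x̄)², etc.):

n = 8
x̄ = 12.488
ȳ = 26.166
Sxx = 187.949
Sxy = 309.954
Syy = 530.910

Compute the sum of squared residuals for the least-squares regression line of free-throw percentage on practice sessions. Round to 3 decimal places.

b = Sxy/Sxx = 309.954/187.949 = 1.649139
SSE = Syy − b·Sxy = 530.91 − 1.649139·309.954 = 19.752813

19.753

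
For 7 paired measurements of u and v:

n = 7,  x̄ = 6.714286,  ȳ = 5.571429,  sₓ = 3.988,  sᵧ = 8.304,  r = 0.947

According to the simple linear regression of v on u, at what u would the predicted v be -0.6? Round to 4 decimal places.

b = r · sᵧ/sₓ = 0.947 · 8.304/3.988 = 1.971888
a = ȳ − b·x̄ = 5.571429 − 1.971888·6.714286 = -7.668389
Set a + b·x = -0.6: x = (-0.6 − (-7.668389)) / 1.971888 = 3.584580

3.5846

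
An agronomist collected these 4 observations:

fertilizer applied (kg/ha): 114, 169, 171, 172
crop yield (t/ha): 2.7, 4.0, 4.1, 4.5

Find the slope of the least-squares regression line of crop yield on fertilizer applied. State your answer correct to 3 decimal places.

0.027

n = 4, Σx = 626, Σy = 15.3, Σxy = 2458.9, Σx² = 100382
Sxx = Σx² − (Σx)²/n = 100382 − 97969 = 2413
Sxy = Σxy − (Σx)(Σy)/n = 2458.9 − 2394.45 = 64.45
b = Sxy/Sxx = 64.45/2413 = 0.026709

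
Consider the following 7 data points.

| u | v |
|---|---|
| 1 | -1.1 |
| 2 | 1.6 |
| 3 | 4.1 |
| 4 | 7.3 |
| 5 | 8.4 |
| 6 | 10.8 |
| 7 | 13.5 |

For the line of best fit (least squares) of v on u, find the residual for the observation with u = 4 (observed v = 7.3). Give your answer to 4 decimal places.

n = 7, Σx = 28, Σy = 44.6, Σxy = 244.9, Σx² = 140
Sxx = Σx² − (Σx)²/n = 140 − 112 = 28
Sxy = Σxy − (Σx)(Σy)/n = 244.9 − 178.4 = 66.5
b = Sxy/Sxx = 66.5/28 = 2.375
a = ȳ − b·x̄ = 6.371429 − 2.375·4 = -3.128571
ŷ(4) = -3.128571 + 2.375·4 = 6.371429
residual = y − ŷ = 7.3 − 6.371429 = 0.928571

0.9286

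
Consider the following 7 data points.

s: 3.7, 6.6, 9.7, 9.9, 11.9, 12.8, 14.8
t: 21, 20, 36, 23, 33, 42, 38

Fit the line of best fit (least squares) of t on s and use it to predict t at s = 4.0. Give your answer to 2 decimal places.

18.88

n = 7, Σx = 69.4, Σy = 213, Σxy = 2279.3, Σx² = 773.84
Sxx = Σx² − (Σx)²/n = 773.84 − 688.051429 = 85.788571
Sxy = Σxy − (Σx)(Σy)/n = 2279.3 − 2111.742857 = 167.557143
b = Sxy/Sxx = 167.557143/85.788571 = 1.953141
a = ȳ − b·x̄ = 30.428571 − 1.953141·9.914286 = 11.064577
ŷ(4.0) = a + b·4.0 = 11.064577 + 1.953141·4 = 18.877140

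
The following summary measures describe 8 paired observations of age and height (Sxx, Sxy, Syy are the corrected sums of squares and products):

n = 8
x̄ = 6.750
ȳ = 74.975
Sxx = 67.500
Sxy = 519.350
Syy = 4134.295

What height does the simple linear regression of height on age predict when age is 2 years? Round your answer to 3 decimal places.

b = Sxy/Sxx = 519.35/67.5 = 7.694074
a = ȳ − b·x̄ = 74.975 − 7.694074·6.75 = 23.04
ŷ(2) = a + b·2 = 23.04 + 7.694074·2 = 38.428148

38.428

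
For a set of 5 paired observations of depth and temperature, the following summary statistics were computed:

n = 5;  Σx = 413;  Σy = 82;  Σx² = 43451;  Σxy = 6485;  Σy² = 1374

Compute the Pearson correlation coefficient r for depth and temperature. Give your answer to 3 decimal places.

Sxx = Σx² − (Σx)²/n = 43451 − 34113.8 = 9337.2
Sxy = Σxy − (Σx)(Σy)/n = 6485 − 6773.2 = -288.2
Syy = Σy² − (Σy)²/n = 1374 − 1344.8 = 29.2
r = Sxy/√(Sxx·Syy) = -288.2/√(272646.24) = -288.2/522.155379 = -0.551943

-0.552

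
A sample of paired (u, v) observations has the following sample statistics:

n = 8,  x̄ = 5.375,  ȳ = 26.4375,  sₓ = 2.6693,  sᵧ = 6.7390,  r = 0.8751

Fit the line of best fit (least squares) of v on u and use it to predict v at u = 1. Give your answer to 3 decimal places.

16.772

b = r · sᵧ/sₓ = 0.8751 · 6.739/2.6693 = 2.209305
a = ȳ − b·x̄ = 26.4375 − 2.209305·5.375 = 14.562483
ŷ(1) = a + b·1 = 14.562483 + 2.209305·1 = 16.771789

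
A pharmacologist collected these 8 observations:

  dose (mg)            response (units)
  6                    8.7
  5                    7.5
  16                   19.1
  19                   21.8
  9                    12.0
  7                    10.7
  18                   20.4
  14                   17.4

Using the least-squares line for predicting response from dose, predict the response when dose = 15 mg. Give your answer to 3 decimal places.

n = 8, Σx = 94, Σy = 117.6, Σxy = 1603.2, Σx² = 1328
Sxx = Σx² − (Σx)²/n = 1328 − 1104.5 = 223.5
Sxy = Σxy − (Σx)(Σy)/n = 1603.2 − 1381.8 = 221.4
b = Sxy/Sxx = 221.4/223.5 = 0.990604
a = ȳ − b·x̄ = 14.7 − 0.990604·11.75 = 3.060403
ŷ(15) = a + b·15 = 3.060403 + 0.990604·15 = 17.919463

17.919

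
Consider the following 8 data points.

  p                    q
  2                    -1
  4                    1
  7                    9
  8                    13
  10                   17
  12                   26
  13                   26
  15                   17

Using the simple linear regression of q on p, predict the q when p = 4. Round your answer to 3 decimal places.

3.620

n = 8, Σx = 71, Σy = 108, Σxy = 1244, Σx² = 771
Sxx = Σx² − (Σx)²/n = 771 − 630.125 = 140.875
Sxy = Σxy − (Σx)(Σy)/n = 1244 − 958.5 = 285.5
b = Sxy/Sxx = 285.5/140.875 = 2.026619
a = ȳ − b·x̄ = 13.5 − 2.026619·8.875 = -4.486247
ŷ(4) = a + b·4 = -4.486247 + 2.026619·4 = 3.620231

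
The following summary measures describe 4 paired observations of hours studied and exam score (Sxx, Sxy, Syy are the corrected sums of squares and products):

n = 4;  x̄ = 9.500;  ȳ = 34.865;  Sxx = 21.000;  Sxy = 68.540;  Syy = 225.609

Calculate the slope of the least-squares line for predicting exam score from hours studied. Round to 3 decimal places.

b = Sxy/Sxx = 68.54/21 = 3.263810

3.264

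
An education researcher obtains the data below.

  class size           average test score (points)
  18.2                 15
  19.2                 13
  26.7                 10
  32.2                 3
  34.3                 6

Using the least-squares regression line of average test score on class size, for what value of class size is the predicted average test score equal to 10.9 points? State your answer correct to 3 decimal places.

n = 5, Σx = 130.6, Σy = 47, Σxy = 1092, Σx² = 3626.1
Sxx = Σx² − (Σx)²/n = 3626.1 − 3411.272 = 214.828
Sxy = Σxy − (Σx)(Σy)/n = 1092 − 1227.64 = -135.64
b = Sxy/Sxx = -135.64/214.828 = -0.631389
a = ȳ − b·x̄ = 9.4 − (-0.631389)·26.12 = 25.891876
Set a + b·x = 10.9: x = (10.9 − 25.891876) / (-0.631389) = 23.744285

23.744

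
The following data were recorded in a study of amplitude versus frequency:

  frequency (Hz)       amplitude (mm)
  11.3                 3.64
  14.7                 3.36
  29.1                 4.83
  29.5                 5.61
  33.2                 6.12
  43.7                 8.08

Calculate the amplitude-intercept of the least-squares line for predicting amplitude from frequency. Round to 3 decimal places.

n = 6, Σx = 161.5, Σy = 31.64, Σxy = 952.852, Σx² = 5072.77
Sxx = Σx² − (Σx)²/n = 5072.77 − 4347.041667 = 725.728333
Sxy = Σxy − (Σx)(Σy)/n = 952.852 − 851.643333 = 101.208667
b = Sxy/Sxx = 101.208667/725.728333 = 0.139458
a = ȳ − b·x̄ = 5.273333 − 0.139458·26.916667 = 1.519587

1.520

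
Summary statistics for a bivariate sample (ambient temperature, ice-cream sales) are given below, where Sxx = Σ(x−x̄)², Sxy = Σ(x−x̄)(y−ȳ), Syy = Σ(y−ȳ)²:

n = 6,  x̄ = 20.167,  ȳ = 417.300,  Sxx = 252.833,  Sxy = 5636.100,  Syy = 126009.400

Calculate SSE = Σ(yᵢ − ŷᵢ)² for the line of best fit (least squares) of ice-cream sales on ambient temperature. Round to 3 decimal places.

b = Sxy/Sxx = 5636.1/252.833 = 22.291789
SSE = Syy − b·Sxy = 126009.4 − 22.291789·5636.1 = 370.645526

370.646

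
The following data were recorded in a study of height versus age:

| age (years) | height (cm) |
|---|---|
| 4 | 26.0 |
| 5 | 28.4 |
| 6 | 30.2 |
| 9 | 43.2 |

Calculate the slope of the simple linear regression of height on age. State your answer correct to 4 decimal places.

3.5143

n = 4, Σx = 24, Σy = 127.8, Σxy = 816, Σx² = 158
Sxx = Σx² − (Σx)²/n = 158 − 144 = 14
Sxy = Σxy − (Σx)(Σy)/n = 816 − 766.8 = 49.2
b = Sxy/Sxx = 49.2/14 = 3.514286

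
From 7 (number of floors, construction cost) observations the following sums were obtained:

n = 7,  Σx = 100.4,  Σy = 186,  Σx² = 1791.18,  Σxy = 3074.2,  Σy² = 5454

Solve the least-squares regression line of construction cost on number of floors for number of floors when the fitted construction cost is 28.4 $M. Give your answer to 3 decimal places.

Sxx = Σx² − (Σx)²/n = 1791.18 − 1440.022857 = 351.157143
Sxy = Σxy − (Σx)(Σy)/n = 3074.2 − 2667.771429 = 406.428571
b = Sxy/Sxx = 406.428571/351.157143 = 1.157398
a = ȳ − b·x̄ = 26.571429 − 1.157398·14.342857 = 9.971035
Set a + b·x = 28.4: x = (28.4 − 9.971035) / 1.157398 = 15.922756

15.923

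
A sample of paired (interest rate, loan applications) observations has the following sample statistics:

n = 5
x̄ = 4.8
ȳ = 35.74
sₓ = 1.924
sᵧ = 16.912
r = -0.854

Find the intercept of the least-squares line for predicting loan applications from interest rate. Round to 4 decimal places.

b = r · sᵧ/sₓ = -0.854 · 16.912/1.924 = -7.506678
a = ȳ − b·x̄ = 35.74 − (-7.506678)·4.8 = 71.772053

71.7721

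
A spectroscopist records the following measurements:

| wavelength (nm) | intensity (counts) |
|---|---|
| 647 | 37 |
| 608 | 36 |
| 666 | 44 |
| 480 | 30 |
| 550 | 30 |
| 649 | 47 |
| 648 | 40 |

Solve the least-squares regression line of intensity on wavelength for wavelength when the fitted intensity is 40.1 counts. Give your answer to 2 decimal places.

636.53

n = 7, Σx = 4248, Σy = 264, Σxy = 162454, Σx² = 2605834
Sxx = Σx² − (Σx)²/n = 2605834 − 2577929.142857 = 27904.857143
Sxy = Σxy − (Σx)(Σy)/n = 162454 − 160210.285714 = 2243.714286
b = Sxy/Sxx = 2243.714286/27904.857143 = 0.080406
a = ȳ − b·x̄ = 37.714286 − 0.080406·606.857143 = -11.080590
Set a + b·x = 40.1: x = (40.1 − (-11.080590)) / 0.080406 = 636.528040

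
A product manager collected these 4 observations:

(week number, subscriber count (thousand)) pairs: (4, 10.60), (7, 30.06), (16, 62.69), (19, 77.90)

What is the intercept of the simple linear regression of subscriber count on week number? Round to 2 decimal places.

-3.66

n = 4, Σx = 46, Σy = 181.25, Σxy = 2735.96, Σx² = 682
Sxx = Σx² − (Σx)²/n = 682 − 529 = 153
Sxy = Σxy − (Σx)(Σy)/n = 2735.96 − 2084.375 = 651.585
b = Sxy/Sxx = 651.585/153 = 4.258725
a = ȳ − b·x̄ = 45.3125 − 4.258725·11.5 = -3.662843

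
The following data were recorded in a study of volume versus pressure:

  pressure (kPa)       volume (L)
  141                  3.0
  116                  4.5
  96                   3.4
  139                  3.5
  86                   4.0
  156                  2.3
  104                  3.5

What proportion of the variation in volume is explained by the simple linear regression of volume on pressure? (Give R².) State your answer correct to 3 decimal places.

0.435

n = 7, Σx = 838, Σy = 24.2, Σxy = 2824.7, Σx² = 104422, Σy² = 86.6
Sxx = Σx² − (Σx)²/n = 104422 − 100320.571429 = 4101.428571
Sxy = Σxy − (Σx)(Σy)/n = 2824.7 − 2897.085714 = -72.385714
Syy = Σy² − (Σy)²/n = 86.6 − 83.662857 = 2.937143
R² = Sxy²/(Sxx·Syy) = (-72.385714)²/(4101.428571·2.937143) = 0.434956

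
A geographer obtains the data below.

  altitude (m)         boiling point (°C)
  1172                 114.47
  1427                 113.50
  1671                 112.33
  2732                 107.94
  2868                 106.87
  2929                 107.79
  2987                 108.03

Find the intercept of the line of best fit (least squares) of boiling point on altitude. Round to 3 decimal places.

119.011

n = 7, Σx = 15786, Σy = 770.93, Σxy = 1723624.53, Σx² = 39392612
Sxx = Σx² − (Σx)²/n = 39392612 − 35599685.142857 = 3792926.857143
Sxy = Σxy − (Σx)(Σy)/n = 1723624.53 − 1738557.282857 = -14932.752857
b = Sxy/Sxx = -14932.752857/3792926.857143 = -0.003937
a = ȳ − b·x̄ = 110.132857 − (-0.003937)·2255.142857 = 119.011354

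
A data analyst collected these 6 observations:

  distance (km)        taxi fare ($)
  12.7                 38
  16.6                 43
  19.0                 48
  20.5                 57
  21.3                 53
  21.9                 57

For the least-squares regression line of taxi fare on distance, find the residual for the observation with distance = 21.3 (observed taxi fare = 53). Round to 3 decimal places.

n = 6, Σx = 112, Σy = 296, Σxy = 5654.1, Σx² = 2151.4
Sxx = Σx² − (Σx)²/n = 2151.4 − 2090.666667 = 60.733333
Sxy = Σxy − (Σx)(Σy)/n = 5654.1 − 5525.333333 = 128.766667
b = Sxy/Sxx = 128.766667/60.733333 = 2.120198
a = ȳ − b·x̄ = 49.333333 − 2.120198·18.666667 = 9.756312
ŷ(21.3) = 9.756312 + 2.120198·21.3 = 54.916520
residual = y − ŷ = 53 − 54.916520 = -1.916520

-1.917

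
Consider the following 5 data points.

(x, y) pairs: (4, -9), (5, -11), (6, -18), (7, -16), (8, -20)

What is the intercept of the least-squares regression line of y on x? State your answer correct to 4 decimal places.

n = 5, Σx = 30, Σy = -74, Σxy = -471, Σx² = 190
Sxx = Σx² − (Σx)²/n = 190 − 180 = 10
Sxy = Σxy − (Σx)(Σy)/n = -471 − (-444) = -27
b = Sxy/Sxx = -27/10 = -2.7
a = ȳ − b·x̄ = -14.8 − (-2.7)·6 = 1.4

1.4000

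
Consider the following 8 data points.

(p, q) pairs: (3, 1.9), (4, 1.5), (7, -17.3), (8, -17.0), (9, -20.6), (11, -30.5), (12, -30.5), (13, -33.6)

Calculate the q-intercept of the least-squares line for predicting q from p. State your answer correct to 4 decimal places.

13.2332

n = 8, Σx = 67, Σy = -146.1, Σxy = -1569.1, Σx² = 653
Sxx = Σx² − (Σx)²/n = 653 − 561.125 = 91.875
Sxy = Σxy − (Σx)(Σy)/n = -1569.1 − (-1223.5875) = -345.5125
b = Sxy/Sxx = -345.5125/91.875 = -3.760680
a = ȳ − b·x̄ = -18.2625 − (-3.760680)·8.375 = 13.233197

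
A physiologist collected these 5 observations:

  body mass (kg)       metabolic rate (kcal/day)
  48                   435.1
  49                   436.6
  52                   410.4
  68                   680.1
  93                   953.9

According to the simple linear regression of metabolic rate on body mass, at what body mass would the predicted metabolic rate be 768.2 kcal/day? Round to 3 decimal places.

n = 5, Σx = 310, Σy = 2916.1, Σxy = 198578.5, Σx² = 20682
Sxx = Σx² − (Σx)²/n = 20682 − 19220 = 1462
Sxy = Σxy − (Σx)(Σy)/n = 198578.5 − 180798.2 = 17780.3
b = Sxy/Sxx = 17780.3/1462 = 12.161628
a = ȳ − b·x̄ = 583.22 − 12.161628·62 = -170.800930
Set a + b·x = 768.2: x = (768.2 − (-170.800930)) / 12.161628 = 77.210135

77.210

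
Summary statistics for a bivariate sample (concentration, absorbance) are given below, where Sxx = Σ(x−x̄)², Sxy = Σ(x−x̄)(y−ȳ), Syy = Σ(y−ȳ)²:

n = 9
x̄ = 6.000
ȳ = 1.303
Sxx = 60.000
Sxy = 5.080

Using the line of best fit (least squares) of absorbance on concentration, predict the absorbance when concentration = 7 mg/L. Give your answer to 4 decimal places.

b = Sxy/Sxx = 5.08/60 = 0.084667
a = ȳ − b·x̄ = 1.303 − 0.084667·6 = 0.795
ŷ(7) = a + b·7 = 0.795 + 0.084667·7 = 1.387667

1.3877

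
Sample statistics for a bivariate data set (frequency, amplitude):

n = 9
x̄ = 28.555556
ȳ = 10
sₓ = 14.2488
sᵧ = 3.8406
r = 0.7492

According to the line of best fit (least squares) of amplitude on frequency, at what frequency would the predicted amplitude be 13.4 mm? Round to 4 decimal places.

45.3924

b = r · sᵧ/sₓ = 0.7492 · 3.8406/14.2488 = 0.201938
a = ȳ − b·x̄ = 10 − 0.201938·28.555556 = 4.233541
Set a + b·x = 13.4: x = (13.4 − 4.233541) / 0.201938 = 45.392387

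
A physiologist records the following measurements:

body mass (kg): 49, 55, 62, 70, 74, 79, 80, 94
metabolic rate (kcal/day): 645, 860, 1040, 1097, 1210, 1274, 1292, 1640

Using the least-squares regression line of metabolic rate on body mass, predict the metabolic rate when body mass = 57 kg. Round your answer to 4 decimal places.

861.3058

n = 8, Σx = 563, Σy = 9058, Σxy = 667881, Σx² = 41123
Sxx = Σx² − (Σx)²/n = 41123 − 39621.125 = 1501.875
Sxy = Σxy − (Σx)(Σy)/n = 667881 − 637456.75 = 30424.25
b = Sxy/Sxx = 30424.25/1501.875 = 20.257511
a = ȳ − b·x̄ = 1132.25 − 20.257511·70.375 = -293.372368
ŷ(57) = a + b·57 = -293.372368 + 20.257511·57 = 861.305784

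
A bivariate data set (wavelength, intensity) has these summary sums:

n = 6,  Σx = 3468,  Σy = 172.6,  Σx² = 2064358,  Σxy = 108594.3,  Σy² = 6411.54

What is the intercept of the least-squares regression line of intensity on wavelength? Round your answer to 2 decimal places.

-56.52

Sxx = Σx² − (Σx)²/n = 2064358 − 2004504 = 59854
Sxy = Σxy − (Σx)(Σy)/n = 108594.3 − 99762.8 = 8831.5
b = Sxy/Sxx = 8831.5/59854 = 0.147551
a = ȳ − b·x̄ = 28.766667 − 0.147551·578 = -56.517642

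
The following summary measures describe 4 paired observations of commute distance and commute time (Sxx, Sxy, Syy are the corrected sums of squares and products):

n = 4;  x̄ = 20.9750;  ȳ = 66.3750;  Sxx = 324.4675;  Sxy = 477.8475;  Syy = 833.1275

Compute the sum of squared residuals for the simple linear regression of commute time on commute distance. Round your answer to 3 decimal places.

129.395

b = Sxy/Sxx = 477.8475/324.4675 = 1.472713
SSE = Syy − b·Sxy = 833.1275 − 1.472713·477.8475 = 129.395283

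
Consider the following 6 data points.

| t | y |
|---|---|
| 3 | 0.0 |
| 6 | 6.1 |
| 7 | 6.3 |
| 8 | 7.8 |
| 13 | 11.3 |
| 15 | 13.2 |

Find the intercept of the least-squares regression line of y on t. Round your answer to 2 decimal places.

-1.15

n = 6, Σx = 52, Σy = 44.7, Σxy = 488, Σx² = 552
Sxx = Σx² − (Σx)²/n = 552 − 450.666667 = 101.333333
Sxy = Σxy − (Σx)(Σy)/n = 488 − 387.4 = 100.6
b = Sxy/Sxx = 100.6/101.333333 = 0.992763
a = ȳ − b·x̄ = 7.45 − 0.992763·8.666667 = -1.153947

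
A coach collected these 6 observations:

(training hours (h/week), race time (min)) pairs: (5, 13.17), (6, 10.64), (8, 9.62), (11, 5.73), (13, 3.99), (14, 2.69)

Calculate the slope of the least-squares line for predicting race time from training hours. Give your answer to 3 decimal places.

n = 6, Σx = 57, Σy = 45.84, Σxy = 359.21, Σx² = 611
Sxx = Σx² − (Σx)²/n = 611 − 541.5 = 69.5
Sxy = Σxy − (Σx)(Σy)/n = 359.21 − 435.48 = -76.27
b = Sxy/Sxx = -76.27/69.5 = -1.097410

-1.097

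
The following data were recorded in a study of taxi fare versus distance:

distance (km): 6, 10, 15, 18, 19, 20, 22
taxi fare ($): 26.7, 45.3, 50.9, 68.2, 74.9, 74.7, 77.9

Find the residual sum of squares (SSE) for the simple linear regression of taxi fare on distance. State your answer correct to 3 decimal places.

n = 7, Σx = 110, Σy = 418.6, Σxy = 7235.2, Σx² = 1930, Σy² = 27265.54
Sxx = Σx² − (Σx)²/n = 1930 − 1728.571429 = 201.428571
Sxy = Σxy − (Σx)(Σy)/n = 7235.2 − 6578 = 657.2
Syy = Σy² − (Σy)²/n = 27265.54 − 25032.28 = 2233.26
b = Sxy/Sxx = 657.2/201.428571 = 3.262695
SSE = Syy − b·Sxy = 2233.26 − 3.262695·657.2 = 89.016823

89.017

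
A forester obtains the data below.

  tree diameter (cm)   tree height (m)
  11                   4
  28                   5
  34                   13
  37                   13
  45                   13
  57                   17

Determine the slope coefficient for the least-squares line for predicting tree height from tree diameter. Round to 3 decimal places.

n = 6, Σx = 212, Σy = 65, Σxy = 2661, Σx² = 8704
Sxx = Σx² − (Σx)²/n = 8704 − 7490.666667 = 1213.333333
Sxy = Σxy − (Σx)(Σy)/n = 2661 − 2296.666667 = 364.333333
b = Sxy/Sxx = 364.333333/1213.333333 = 0.300275

0.300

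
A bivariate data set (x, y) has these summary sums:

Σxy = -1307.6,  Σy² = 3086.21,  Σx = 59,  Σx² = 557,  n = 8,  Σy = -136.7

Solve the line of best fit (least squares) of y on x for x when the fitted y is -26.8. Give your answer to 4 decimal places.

Sxx = Σx² − (Σx)²/n = 557 − 435.125 = 121.875
Sxy = Σxy − (Σx)(Σy)/n = -1307.6 − (-1008.1625) = -299.4375
b = Sxy/Sxx = -299.4375/121.875 = -2.456923
a = ȳ − b·x̄ = -17.0875 − (-2.456923)·7.375 = 1.032308
Set a + b·x = -26.8: x = (-26.8 − 1.032308) / (-2.456923) = 11.328115

11.3281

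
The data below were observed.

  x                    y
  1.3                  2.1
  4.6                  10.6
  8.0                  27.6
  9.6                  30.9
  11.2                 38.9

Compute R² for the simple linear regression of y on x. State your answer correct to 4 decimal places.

n = 5, Σx = 34.7, Σy = 110.1, Σxy = 1004.61, Σx² = 304.45, Σy² = 3346.55
Sxx = Σx² − (Σx)²/n = 304.45 − 240.818 = 63.632
Sxy = Σxy − (Σx)(Σy)/n = 1004.61 − 764.094 = 240.516
Syy = Σy² − (Σy)²/n = 3346.55 − 2424.402 = 922.148
R² = Sxy²/(Sxx·Syy) = (240.516)²/(63.632·922.148) = 0.985852

0.9859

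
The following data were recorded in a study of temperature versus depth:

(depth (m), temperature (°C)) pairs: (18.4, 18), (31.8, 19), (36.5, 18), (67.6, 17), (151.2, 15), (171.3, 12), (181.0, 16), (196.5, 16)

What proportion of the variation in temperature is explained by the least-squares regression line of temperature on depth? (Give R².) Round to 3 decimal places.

n = 8, Σx = 854.3, Σy = 131, Σxy = 13105.2, Σx² = 130830.19, Σy² = 2179
Sxx = Σx² − (Σx)²/n = 130830.19 − 91228.56125 = 39601.62875
Sxy = Σxy − (Σx)(Σy)/n = 13105.2 − 13989.1625 = -883.9625
Syy = Σy² − (Σy)²/n = 2179 − 2145.125 = 33.875
R² = Sxy²/(Sxx·Syy) = (-883.9625)²/(39601.62875·33.875) = 0.582472

0.582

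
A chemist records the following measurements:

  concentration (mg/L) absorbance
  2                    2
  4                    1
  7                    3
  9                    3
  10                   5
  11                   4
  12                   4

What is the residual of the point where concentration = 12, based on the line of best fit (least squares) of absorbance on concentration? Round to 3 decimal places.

-0.400

n = 7, Σx = 55, Σy = 22, Σxy = 198, Σx² = 515
Sxx = Σx² − (Σx)²/n = 515 − 432.142857 = 82.857143
Sxy = Σxy − (Σx)(Σy)/n = 198 − 172.857143 = 25.142857
b = Sxy/Sxx = 25.142857/82.857143 = 0.303448
a = ȳ − b·x̄ = 3.142857 − 0.303448·7.857143 = 0.758621
ŷ(12) = 0.758621 + 0.303448·12 = 4.4
residual = y − ŷ = 4 − 4.4 = -0.4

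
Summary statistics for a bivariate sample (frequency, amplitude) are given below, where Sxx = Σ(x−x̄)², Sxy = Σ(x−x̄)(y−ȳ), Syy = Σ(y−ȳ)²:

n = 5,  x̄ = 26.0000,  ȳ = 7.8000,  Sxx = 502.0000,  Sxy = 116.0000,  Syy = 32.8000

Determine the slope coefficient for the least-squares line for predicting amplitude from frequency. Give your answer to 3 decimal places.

0.231

b = Sxy/Sxx = 116/502 = 0.231076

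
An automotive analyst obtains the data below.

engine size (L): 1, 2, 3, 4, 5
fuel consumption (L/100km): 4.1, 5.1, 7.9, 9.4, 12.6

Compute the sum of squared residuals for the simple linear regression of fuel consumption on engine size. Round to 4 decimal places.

1.2190

n = 5, Σx = 15, Σy = 39.1, Σxy = 138.6, Σx² = 55, Σy² = 352.35
Sxx = Σx² − (Σx)²/n = 55 − 45 = 10
Sxy = Σxy − (Σx)(Σy)/n = 138.6 − 117.3 = 21.3
Syy = Σy² − (Σy)²/n = 352.35 − 305.762 = 46.588
b = Sxy/Sxx = 21.3/10 = 2.13
SSE = Syy − b·Sxy = 46.588 − 2.13·21.3 = 1.219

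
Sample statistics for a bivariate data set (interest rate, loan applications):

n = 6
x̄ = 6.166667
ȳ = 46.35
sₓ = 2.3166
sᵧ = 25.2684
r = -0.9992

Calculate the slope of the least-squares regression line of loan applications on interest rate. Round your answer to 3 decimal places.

b = r · sᵧ/sₓ = -0.9992 · 25.2684/2.3166 = -10.898811

-10.899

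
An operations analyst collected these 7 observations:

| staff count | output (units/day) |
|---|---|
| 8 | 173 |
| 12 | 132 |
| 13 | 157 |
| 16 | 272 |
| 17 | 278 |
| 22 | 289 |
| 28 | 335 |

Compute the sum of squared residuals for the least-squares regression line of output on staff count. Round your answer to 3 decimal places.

9142.886

n = 7, Σx = 116, Σy = 1636, Σxy = 29825, Σx² = 2190, Σy² = 419016
Sxx = Σx² − (Σx)²/n = 2190 − 1922.285714 = 267.714286
Sxy = Σxy − (Σx)(Σy)/n = 29825 − 27110.857143 = 2714.142857
Syy = Σy² − (Σy)²/n = 419016 − 382356.571429 = 36659.428571
b = Sxy/Sxx = 2714.142857/267.714286 = 10.138207
SSE = Syy − b·Sxy = 36659.428571 − 10.138207·2714.142857 = 9142.886339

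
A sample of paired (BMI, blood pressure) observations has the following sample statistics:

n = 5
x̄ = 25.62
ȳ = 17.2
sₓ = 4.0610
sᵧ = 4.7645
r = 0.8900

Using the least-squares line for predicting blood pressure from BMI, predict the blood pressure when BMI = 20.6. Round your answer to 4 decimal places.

b = r · sᵧ/sₓ = 0.89 · 4.7645/4.061 = 1.044178
a = ȳ − b·x̄ = 17.2 − 1.044178·25.62 = -9.551829
ŷ(20.6) = a + b·20.6 = -9.551829 + 1.044178·20.6 = 11.958229

11.9582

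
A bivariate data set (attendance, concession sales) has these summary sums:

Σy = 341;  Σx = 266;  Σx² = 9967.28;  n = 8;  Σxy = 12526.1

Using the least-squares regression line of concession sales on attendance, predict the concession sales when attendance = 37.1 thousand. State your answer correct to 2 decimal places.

46.70

Sxx = Σx² − (Σx)²/n = 9967.28 − 8844.5 = 1122.78
Sxy = Σxy − (Σx)(Σy)/n = 12526.1 − 11338.25 = 1187.85
b = Sxy/Sxx = 1187.85/1122.78 = 1.057954
a = ȳ − b·x̄ = 42.625 − 1.057954·33.25 = 7.448017
ŷ(37.1) = a + b·37.1 = 7.448017 + 1.057954·37.1 = 46.698124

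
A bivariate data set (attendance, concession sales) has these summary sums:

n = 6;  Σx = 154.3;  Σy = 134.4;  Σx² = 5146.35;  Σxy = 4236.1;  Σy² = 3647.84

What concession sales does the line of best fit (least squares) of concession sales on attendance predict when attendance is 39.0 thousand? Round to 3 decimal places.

Sxx = Σx² − (Σx)²/n = 5146.35 − 3968.081667 = 1178.268333
Sxy = Σxy − (Σx)(Σy)/n = 4236.1 − 3456.32 = 779.78
b = Sxy/Sxx = 779.78/1178.268333 = 0.661802
a = ȳ − b·x̄ = 22.4 − 0.661802·25.716667 = 5.380666
ŷ(39.0) = a + b·39.0 = 5.380666 + 0.661802·39 = 31.190933

31.191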